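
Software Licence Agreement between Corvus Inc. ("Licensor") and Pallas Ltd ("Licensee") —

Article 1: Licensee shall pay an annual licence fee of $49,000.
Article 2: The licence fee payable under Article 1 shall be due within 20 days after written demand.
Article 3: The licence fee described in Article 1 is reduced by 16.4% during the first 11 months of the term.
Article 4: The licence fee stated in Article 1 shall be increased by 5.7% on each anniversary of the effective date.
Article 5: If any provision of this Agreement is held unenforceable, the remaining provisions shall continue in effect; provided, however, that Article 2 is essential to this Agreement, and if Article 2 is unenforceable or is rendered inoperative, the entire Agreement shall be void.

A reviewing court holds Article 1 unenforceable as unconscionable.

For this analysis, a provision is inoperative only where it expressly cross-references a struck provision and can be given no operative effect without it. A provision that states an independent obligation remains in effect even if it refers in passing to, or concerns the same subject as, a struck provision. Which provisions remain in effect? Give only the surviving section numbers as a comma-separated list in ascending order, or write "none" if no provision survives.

none

Article 1 is struck. The whole of Article 2 is the payment deadline for the licence fee, defined by reference to Article 1, so Article 2 cannot stand once Article 1 is removed. Article 3 does nothing except set the introductory reduction to the licence fee by reference to Article 1; with Article 1 gone it has no independent effect and is inoperative. The whole of Article 4 is the escalation of the licence fee, defined by reference to Article 1, so Article 4 cannot stand once Article 1 is removed. Article 5 makes Article 2 an essential term, and Article 2 has been rendered inoperative by the cascade; under Article 5, the entire Agreement is therefore void. No provision of the Agreement survives.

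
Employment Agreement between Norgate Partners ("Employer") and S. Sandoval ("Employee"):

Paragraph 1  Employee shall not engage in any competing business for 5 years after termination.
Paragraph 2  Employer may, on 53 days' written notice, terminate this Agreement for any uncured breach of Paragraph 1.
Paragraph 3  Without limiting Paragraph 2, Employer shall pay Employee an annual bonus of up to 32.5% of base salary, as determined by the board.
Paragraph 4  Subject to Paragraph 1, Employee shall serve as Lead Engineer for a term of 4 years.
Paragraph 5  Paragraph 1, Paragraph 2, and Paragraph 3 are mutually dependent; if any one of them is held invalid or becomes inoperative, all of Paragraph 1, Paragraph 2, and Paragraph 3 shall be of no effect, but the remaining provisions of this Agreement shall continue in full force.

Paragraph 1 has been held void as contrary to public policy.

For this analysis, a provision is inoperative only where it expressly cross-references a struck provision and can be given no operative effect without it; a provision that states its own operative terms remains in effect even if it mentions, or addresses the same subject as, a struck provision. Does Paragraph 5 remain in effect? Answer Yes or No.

Paragraph 1 is struck. The only function of Paragraph 2 is the termination right for breach of Paragraph 1, so it cannot stand once Paragraph 1 is removed. Although Paragraph 4 refers to Paragraph 1, its operative terms do not depend on Paragraph 1, so it remains in effect. Paragraph 5 declares Paragraph 1, Paragraph 2, and Paragraph 3 mutually dependent; since one of them has fallen, all of them are of no effect. That brings down Paragraph 3 as well. The remainder continues in force under Paragraph 5. Paragraph 4 and Paragraph 5 remain in effect. Paragraph 5 is among the surviving provisions, so the answer is yes.

Yes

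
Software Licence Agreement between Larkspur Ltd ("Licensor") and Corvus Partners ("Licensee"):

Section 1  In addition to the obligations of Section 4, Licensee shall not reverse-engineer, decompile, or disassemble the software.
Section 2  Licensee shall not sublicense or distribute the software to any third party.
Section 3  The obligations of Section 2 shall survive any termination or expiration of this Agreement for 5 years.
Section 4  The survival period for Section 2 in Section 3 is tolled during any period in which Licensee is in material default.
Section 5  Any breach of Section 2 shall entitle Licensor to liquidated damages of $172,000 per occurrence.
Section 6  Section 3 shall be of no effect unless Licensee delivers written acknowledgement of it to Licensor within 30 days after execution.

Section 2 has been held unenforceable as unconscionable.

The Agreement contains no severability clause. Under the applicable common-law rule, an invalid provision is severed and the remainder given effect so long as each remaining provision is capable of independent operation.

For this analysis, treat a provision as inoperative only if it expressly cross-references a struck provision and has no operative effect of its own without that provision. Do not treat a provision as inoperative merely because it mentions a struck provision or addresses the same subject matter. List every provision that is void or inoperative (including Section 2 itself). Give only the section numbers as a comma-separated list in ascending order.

2, 3, 4, 5, 6

Section 2 is struck. Section 3 has no operative effect of its own apart from Section 2 and is therefore inoperative. Section 5 does nothing except set the liquidated-damages amount by reference to Section 2; with Section 2 gone it has no independent effect and is inoperative. Section 4 has no operative effect of its own apart from Section 3 and is therefore inoperative. The only function of Section 6 is the acknowledgement condition for Section 3, so it cannot stand once Section 3 is removed. Section 1 mentions Section 4 but its own obligation stands independently of Section 4, so Section 1 is not affected. Under the stated default rule, only provisions that cannot operate independently fall away; the rest are enforced. Only Section 1 remains in effect.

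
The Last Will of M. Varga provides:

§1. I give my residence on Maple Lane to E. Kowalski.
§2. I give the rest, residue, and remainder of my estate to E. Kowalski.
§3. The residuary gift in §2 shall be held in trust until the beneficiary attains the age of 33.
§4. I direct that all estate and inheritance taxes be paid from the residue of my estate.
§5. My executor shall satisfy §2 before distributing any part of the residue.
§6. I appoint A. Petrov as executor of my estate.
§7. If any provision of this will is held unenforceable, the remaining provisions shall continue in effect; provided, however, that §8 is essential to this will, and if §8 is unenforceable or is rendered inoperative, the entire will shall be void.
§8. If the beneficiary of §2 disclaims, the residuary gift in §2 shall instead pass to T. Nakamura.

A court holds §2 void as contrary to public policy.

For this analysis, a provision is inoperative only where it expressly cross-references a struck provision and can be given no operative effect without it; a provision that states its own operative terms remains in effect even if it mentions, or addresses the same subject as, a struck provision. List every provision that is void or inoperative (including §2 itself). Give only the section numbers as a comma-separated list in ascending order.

§2 is struck. The only function of §3 is the trust for §2, so it cannot stand once §2 is removed. §5 has no operative effect of its own apart from §2 and is therefore inoperative. The only function of §8 is the alternative disposition for §2, so it cannot stand once §2 is removed. §7 makes §8 an essential term, and §8 has been rendered inoperative by the cascade; under §7, the entire will is therefore void. No provision of the will survives.

1, 2, 3, 4, 5, 6, 7, 8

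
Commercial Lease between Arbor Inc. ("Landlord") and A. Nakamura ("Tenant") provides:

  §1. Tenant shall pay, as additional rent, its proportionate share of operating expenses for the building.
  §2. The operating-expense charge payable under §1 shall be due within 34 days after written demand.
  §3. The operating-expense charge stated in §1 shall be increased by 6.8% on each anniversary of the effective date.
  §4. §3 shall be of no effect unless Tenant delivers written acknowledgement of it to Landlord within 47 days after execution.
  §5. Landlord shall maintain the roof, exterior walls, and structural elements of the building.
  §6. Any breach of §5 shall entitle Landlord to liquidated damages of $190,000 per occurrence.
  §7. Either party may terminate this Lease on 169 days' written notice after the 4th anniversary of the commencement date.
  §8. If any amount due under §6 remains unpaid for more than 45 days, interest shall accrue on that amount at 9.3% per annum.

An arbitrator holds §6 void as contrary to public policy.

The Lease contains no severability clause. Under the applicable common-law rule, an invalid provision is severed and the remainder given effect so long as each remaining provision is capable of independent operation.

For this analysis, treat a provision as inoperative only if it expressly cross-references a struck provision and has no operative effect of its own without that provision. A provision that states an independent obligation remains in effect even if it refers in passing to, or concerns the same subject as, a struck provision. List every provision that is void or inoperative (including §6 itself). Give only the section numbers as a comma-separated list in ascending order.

§6 is struck. §8 does nothing except set the default interest on the liquidated-damages amount by reference to §6; with §6 gone it has no independent effect and is inoperative. Under the stated default rule, only provisions that cannot operate independently fall away; the rest are enforced. The provisions still in force are §1, §2, §3, §4, §5, and §7.

6, 8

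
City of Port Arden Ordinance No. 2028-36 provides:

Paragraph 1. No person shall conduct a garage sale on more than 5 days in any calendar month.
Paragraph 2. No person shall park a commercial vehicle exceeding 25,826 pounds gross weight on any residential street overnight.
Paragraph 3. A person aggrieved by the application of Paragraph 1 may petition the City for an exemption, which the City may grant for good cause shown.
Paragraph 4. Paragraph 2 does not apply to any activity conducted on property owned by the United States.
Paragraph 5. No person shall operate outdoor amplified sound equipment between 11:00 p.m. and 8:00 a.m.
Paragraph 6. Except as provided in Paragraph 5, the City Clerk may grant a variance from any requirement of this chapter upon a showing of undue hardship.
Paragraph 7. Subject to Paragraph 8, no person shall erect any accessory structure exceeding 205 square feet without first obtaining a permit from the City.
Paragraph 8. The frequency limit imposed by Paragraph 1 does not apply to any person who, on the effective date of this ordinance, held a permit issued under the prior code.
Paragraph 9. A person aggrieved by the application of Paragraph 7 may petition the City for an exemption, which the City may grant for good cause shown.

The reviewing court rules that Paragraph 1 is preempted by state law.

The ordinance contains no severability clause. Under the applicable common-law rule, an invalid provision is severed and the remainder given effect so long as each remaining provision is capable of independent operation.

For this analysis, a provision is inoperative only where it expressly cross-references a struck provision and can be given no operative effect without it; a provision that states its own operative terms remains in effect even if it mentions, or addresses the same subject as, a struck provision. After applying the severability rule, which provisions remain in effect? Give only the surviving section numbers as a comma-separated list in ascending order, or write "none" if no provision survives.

2, 4, 5, 6, 7, 9

Paragraph 1 is struck. Paragraph 3 has no operative effect of its own apart from Paragraph 1 and is therefore inoperative. Paragraph 8 has no operative effect of its own apart from Paragraph 1 and is therefore inoperative. Although Paragraph 7 refers to Paragraph 8, its operative terms do not depend on Paragraph 8, so it remains in effect. Under the stated default rule, only provisions that cannot operate independently fall away; the rest are enforced. Paragraph 2, Paragraph 4, Paragraph 5, Paragraph 6, Paragraph 7, and Paragraph 9 remain in effect.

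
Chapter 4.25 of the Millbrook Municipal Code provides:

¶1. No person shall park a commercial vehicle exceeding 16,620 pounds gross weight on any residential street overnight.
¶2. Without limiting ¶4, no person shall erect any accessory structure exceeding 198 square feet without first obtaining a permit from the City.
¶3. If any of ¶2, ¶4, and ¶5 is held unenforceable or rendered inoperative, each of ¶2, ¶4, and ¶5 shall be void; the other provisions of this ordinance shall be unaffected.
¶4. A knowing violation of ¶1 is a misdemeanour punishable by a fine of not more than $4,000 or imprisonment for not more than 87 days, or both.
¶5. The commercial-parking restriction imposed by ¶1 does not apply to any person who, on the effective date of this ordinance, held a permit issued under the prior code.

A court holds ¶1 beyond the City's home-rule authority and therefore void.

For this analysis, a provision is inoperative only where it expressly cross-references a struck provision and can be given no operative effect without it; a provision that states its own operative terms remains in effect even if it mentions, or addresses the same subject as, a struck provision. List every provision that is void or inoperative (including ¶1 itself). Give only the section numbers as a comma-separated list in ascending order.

¶1 is struck. ¶4 operates only by reference to ¶1, so it falls with ¶1. ¶5 operates only by reference to ¶1, so it falls with ¶1. ¶3 declares ¶2, ¶4, and ¶5 mutually dependent; since one of them has fallen, all of them are of no effect. That brings down ¶2 as well. The remainder continues in force under ¶3. Only ¶3 remains in effect.

1, 2, 4, 5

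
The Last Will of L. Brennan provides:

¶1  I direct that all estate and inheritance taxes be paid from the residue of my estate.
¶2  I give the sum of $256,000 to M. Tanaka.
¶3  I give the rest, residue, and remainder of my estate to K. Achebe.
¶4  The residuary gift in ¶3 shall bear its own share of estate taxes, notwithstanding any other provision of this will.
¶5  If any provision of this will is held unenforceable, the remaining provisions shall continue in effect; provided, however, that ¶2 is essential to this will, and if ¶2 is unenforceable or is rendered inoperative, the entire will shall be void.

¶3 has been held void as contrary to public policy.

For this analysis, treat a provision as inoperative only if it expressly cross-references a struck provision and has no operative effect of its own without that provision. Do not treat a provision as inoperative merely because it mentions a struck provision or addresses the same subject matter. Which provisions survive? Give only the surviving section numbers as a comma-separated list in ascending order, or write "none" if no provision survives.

¶3 is struck. The only function of ¶4 is the tax charge on ¶3, so it cannot stand once ¶3 is removed. ¶5 makes ¶2 an essential term, but ¶2 is unaffected, so the severability proviso in ¶5 preserves the remaining provisions. ¶1, ¶2, and ¶5 remain in effect.

1, 2, 5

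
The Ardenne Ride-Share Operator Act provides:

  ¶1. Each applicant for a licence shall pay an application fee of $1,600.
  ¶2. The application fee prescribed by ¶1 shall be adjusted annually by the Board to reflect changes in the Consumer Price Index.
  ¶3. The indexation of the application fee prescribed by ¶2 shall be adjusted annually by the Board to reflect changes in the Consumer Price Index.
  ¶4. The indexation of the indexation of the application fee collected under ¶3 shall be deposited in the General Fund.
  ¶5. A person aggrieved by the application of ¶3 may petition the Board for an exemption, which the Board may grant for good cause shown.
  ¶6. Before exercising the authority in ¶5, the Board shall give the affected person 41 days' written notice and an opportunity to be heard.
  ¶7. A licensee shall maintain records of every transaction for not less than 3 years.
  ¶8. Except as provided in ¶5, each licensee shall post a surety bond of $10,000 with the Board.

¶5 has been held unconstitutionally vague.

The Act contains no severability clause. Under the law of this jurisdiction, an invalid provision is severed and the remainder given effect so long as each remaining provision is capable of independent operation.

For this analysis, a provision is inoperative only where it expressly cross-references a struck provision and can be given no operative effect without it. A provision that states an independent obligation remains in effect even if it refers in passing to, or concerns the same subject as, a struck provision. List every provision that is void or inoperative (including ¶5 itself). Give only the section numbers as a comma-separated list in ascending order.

¶5 is struck. ¶6 merely fixes the notice-and-hearing requirement for ¶5; with ¶5 gone it has nothing to operate on and falls away. Although ¶8 refers to ¶5, its operative terms do not depend on ¶5, so it remains in effect. With no severability clause, the stated default rule severs what cannot stand and enforces each remaining provision that can operate on its own. The provisions still in force are ¶1, ¶2, ¶3, ¶4, ¶7, and ¶8.

5, 6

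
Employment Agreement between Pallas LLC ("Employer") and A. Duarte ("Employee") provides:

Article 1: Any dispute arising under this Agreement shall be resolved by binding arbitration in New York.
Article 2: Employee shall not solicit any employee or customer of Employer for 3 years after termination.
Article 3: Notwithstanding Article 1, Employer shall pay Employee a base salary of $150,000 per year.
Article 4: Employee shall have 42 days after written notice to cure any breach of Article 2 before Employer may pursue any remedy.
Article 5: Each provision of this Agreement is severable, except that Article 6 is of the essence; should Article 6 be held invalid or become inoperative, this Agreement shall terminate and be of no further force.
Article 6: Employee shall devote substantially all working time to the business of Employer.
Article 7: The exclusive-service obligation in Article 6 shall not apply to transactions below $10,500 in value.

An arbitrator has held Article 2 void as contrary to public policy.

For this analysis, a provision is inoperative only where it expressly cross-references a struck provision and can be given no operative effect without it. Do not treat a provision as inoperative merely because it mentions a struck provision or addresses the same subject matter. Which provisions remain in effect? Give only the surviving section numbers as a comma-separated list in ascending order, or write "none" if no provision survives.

1, 3, 5, 6, 7

Article 2 is struck. Article 4 has no operative effect of its own apart from Article 2 and is therefore inoperative. Article 5 makes Article 6 an essential term, but Article 6 is unaffected, so the severability proviso in Article 5 preserves the remaining provisions. The provisions still in force are Article 1, Article 3, Article 5, Article 6, and Article 7.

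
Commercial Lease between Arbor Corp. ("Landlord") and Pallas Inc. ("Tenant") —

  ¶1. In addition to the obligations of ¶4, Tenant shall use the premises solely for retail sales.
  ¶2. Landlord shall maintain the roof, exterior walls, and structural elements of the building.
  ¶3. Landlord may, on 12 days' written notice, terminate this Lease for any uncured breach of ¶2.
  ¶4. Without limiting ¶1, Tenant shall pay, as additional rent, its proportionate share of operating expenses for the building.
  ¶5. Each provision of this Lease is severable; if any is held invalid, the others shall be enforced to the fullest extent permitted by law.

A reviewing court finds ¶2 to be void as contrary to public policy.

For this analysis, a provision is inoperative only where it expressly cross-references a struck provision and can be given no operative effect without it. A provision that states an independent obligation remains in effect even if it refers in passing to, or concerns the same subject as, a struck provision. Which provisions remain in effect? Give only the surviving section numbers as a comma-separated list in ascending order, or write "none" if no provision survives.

1, 4, 5

¶2 is struck. ¶3 merely fixes the termination right for breach of ¶2; with ¶2 gone it has nothing to operate on and falls away. ¶5 is a severability clause and preserves every provision that can still be given independent effect. The provisions still in force are ¶1, ¶4, and ¶5.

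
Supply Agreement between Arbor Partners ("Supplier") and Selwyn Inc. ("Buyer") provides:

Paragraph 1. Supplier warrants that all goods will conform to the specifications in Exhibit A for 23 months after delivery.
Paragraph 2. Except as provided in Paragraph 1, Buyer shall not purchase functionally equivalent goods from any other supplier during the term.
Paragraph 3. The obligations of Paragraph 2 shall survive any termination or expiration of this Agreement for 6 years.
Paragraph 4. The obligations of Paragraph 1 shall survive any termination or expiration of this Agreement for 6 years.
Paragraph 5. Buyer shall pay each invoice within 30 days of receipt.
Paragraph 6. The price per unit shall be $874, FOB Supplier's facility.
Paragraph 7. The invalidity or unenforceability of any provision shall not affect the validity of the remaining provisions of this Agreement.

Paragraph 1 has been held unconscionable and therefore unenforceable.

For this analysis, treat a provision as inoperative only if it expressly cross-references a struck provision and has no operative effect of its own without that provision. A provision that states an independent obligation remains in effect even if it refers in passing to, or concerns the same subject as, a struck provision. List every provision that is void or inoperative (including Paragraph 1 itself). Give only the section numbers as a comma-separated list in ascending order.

1, 4

Paragraph 1 is struck. Paragraph 4 merely fixes the survival period for Paragraph 1; with Paragraph 1 gone it has nothing to operate on and falls away. Paragraph 2 mentions Paragraph 1 but its own obligation stands independently of Paragraph 1, so Paragraph 2 is not affected. Paragraph 7 is a severability clause and preserves every provision that can still be given independent effect. Paragraph 2, Paragraph 3, Paragraph 5, Paragraph 6, and Paragraph 7 remain in effect.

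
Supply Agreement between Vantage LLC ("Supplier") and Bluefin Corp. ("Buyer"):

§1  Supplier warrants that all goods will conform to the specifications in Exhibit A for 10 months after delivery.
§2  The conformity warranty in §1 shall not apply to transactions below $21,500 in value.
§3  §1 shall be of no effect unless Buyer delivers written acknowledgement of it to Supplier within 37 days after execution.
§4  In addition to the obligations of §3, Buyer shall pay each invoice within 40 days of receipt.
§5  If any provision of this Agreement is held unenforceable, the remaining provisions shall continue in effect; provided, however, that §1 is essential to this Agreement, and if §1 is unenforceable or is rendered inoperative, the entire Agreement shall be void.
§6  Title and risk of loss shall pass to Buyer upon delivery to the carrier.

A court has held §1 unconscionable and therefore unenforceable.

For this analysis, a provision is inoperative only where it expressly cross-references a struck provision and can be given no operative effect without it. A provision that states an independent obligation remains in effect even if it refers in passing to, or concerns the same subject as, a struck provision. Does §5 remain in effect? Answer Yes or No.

§1 is struck. §2 operates only by reference to §1, so it falls with §1. The only function of §3 is the acknowledgement condition for §1, so it cannot stand once §1 is removed. §5 makes §1 an essential term, and §1 is the provision held invalid; under §5, the entire Agreement is therefore void. No provision of the Agreement survives. §5 is among the inoperative provisions, so the answer is no.

No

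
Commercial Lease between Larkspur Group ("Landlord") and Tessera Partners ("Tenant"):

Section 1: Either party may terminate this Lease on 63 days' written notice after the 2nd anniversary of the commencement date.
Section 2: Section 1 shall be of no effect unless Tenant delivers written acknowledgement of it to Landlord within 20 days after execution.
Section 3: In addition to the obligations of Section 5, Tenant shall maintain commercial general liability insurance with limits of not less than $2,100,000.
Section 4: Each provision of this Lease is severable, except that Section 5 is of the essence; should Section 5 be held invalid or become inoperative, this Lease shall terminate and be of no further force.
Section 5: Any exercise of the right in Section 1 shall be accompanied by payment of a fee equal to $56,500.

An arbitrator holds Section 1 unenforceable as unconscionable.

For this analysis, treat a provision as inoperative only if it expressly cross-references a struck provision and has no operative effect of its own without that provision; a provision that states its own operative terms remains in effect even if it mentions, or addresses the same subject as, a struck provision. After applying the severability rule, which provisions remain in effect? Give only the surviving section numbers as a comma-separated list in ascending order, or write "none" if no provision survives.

none

Section 1 is struck. Section 2 merely fixes the acknowledgement condition for Section 1; with Section 1 gone it has nothing to operate on and falls away. Section 5 merely fixes the exercise fee for Section 1; with Section 1 gone it has nothing to operate on and falls away. Section 4 makes Section 5 an essential term, and Section 5 has been rendered inoperative by the cascade; under Section 4, the entire Lease is therefore void. No provision of the Lease survives.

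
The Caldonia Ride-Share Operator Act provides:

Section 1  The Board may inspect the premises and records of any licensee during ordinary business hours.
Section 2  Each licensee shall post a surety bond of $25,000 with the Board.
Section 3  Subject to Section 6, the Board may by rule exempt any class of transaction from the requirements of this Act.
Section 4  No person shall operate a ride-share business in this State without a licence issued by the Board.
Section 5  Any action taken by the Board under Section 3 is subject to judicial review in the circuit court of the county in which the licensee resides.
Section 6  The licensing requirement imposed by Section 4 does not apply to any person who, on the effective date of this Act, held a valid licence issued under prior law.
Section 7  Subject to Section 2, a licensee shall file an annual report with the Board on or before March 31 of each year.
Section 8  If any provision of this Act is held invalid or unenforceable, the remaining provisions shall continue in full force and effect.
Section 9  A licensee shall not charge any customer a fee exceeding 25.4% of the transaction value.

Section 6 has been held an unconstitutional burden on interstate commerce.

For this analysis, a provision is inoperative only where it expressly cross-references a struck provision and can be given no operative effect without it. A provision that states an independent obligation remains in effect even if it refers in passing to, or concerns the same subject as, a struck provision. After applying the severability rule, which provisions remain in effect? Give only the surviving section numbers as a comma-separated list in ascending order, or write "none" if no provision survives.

Section 6 is struck. Section 3 mentions Section 6 but its own obligation stands independently of Section 6, so Section 3 is not affected. No other provision's operative terms depend on Section 6. Under the severability clause in Section 8, the remaining provisions continue in force. That leaves Section 1, Section 2, Section 3, Section 4, Section 5, Section 7, Section 8, and Section 9 in effect.

1, 2, 3, 4, 5, 7, 8, 9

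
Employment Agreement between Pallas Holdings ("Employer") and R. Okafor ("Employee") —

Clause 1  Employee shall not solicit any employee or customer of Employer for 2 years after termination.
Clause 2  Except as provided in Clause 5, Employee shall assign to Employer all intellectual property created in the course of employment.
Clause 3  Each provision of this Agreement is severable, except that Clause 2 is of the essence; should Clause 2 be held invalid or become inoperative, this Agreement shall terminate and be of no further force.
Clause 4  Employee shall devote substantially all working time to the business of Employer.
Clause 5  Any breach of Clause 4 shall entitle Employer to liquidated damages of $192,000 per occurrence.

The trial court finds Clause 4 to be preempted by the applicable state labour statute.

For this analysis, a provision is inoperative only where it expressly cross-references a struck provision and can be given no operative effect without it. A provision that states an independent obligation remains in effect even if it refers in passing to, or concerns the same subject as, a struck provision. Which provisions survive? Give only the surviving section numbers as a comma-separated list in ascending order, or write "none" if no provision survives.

Clause 4 is struck. Clause 5 does nothing except set the liquidated-damages amount by reference to Clause 4; with Clause 4 gone it has no independent effect and is inoperative. Although Clause 2 refers to Clause 5, its operative terms do not depend on Clause 5, so it remains in effect. Clause 3 makes Clause 2 an essential term, but Clause 2 is unaffected, so the severability proviso in Clause 3 preserves the remaining provisions. The provisions still in force are Clause 1, Clause 2, and Clause 3.

1, 2, 3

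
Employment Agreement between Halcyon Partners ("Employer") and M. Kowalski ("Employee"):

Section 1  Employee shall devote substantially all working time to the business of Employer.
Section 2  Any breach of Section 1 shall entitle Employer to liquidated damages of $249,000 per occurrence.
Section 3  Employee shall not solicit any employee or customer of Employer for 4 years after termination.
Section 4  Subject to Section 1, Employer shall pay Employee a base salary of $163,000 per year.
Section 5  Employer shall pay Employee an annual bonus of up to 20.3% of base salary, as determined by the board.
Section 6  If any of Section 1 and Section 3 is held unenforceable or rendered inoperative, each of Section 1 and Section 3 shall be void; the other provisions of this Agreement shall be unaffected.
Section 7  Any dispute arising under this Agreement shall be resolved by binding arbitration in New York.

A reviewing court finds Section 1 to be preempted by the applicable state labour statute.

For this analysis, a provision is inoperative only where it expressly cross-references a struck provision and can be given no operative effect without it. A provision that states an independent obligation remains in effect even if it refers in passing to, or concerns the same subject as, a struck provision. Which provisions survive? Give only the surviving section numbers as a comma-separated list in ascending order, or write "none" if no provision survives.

4, 5, 6, 7

Section 1 is struck. Section 2 has no operative effect of its own apart from Section 1 and is therefore inoperative. Although Section 4 refers to Section 1, its operative terms do not depend on Section 1, so it remains in effect. Section 6 declares Section 1 and Section 3 mutually dependent; since one of them has fallen, all of them are of no effect. That brings down Section 3 as well. The remainder continues in force under Section 6. The provisions still in force are Section 4, Section 5, Section 6, and Section 7.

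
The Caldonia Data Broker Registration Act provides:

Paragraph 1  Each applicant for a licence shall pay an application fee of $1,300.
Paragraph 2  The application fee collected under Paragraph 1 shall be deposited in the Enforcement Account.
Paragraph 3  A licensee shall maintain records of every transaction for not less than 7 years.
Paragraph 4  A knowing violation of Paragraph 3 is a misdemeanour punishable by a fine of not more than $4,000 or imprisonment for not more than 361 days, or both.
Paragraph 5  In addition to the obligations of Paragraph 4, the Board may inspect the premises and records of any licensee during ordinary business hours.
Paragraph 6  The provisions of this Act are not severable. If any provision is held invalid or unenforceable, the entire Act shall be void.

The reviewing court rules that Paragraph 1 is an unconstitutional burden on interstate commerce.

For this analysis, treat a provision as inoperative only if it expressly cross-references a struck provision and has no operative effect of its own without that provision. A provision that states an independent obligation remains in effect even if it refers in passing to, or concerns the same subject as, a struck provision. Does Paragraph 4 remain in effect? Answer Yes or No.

No

Paragraph 1 is struck. Paragraph 2 does nothing except set the disposition of the application fee by reference to Paragraph 1; with Paragraph 1 gone it has no independent effect and is inoperative. Paragraph 6 provides that the Act is not severable, so the invalidity of any one provision voids the entire Act. No provision of the Act survives. Paragraph 4 is among the inoperative provisions, so the answer is no.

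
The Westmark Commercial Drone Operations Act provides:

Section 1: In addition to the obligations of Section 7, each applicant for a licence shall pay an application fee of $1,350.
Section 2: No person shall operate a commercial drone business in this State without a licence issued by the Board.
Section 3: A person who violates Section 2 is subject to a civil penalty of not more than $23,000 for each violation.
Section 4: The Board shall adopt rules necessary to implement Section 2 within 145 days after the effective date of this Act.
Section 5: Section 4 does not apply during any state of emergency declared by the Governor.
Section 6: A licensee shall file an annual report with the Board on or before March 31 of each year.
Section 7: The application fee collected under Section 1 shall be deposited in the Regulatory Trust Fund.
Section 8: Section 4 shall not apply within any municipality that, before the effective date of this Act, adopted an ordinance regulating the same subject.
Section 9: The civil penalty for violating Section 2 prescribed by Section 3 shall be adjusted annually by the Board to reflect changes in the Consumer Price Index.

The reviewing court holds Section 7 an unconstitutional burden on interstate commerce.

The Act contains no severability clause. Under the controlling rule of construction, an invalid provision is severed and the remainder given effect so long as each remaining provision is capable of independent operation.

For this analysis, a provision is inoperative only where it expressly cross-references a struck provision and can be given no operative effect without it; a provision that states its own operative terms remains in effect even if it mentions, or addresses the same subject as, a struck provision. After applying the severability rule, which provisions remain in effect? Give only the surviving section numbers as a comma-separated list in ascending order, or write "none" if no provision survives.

Section 7 is struck. Although Section 1 refers to Section 7, its operative terms do not depend on Section 7, so it remains in effect. No other provision's operative terms depend on Section 7. Under the stated default rule, only provisions that cannot operate independently fall away; the rest are enforced. The provisions still in force are Section 1, Section 2, Section 3, Section 4, Section 5, Section 6, Section 8, and Section 9.

1, 2, 3, 4, 5, 6, 8, 9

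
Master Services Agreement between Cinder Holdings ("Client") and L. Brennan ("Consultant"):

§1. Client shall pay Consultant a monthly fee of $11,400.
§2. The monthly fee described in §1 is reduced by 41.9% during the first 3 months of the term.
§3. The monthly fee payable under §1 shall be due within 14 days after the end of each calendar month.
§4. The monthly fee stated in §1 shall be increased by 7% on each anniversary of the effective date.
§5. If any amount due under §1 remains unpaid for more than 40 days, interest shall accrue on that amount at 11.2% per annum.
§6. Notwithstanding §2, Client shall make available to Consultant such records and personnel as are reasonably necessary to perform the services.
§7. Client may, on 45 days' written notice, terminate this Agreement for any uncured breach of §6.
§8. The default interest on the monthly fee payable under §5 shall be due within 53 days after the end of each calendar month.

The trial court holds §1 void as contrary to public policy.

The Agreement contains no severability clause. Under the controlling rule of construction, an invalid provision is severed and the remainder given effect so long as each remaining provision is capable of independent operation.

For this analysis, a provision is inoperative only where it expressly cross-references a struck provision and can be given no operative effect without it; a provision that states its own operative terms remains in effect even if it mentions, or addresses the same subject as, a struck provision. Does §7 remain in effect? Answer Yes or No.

Yes

§1 is struck. §2 has no operative effect of its own apart from §1 and is therefore inoperative. The whole of §3 is the payment deadline for the monthly fee, defined by reference to §1, so §3 cannot stand once §1 is removed. §4 does nothing except set the escalation of the monthly fee by reference to §1; with §1 gone it has no independent effect and is inoperative. The whole of §5 is the default interest on the monthly fee, defined by reference to §1, so §5 cannot stand once §1 is removed. §8 does nothing except set the payment deadline for the default interest on the monthly fee by reference to §5; with §5 gone it has no independent effect and is inoperative. Although §6 refers to §2, its operative terms do not depend on §2, so it remains in effect. Under the stated default rule, only provisions that cannot operate independently fall away; the rest are enforced. That leaves §6 and §7 in effect. §7 is among the surviving provisions, so the answer is yes.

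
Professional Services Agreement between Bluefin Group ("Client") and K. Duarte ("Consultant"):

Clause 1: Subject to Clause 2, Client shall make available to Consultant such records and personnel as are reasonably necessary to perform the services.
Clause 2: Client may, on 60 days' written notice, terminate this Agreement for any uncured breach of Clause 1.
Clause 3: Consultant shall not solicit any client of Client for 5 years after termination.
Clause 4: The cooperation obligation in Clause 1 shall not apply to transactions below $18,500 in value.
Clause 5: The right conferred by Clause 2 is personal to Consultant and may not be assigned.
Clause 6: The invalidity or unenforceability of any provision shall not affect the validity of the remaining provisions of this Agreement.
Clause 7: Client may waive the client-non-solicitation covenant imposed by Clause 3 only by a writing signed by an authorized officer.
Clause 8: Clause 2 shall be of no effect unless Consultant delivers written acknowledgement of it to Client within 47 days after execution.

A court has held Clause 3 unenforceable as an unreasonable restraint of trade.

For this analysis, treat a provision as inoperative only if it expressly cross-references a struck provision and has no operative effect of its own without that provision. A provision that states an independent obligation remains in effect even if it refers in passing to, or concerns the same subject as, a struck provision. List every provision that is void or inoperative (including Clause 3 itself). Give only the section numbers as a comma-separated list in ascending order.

3, 7

Clause 3 is struck. Clause 7 has no operative effect of its own apart from Clause 3 and is therefore inoperative. Clause 6 is a severability clause and preserves every provision that can still be given independent effect. Clause 1, Clause 2, Clause 4, Clause 5, Clause 6, and Clause 8 remain in effect.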